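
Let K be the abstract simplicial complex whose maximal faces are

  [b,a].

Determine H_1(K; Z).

K has 2 vertices, 1 edge.
rank ∂_1 = 1, rank ∂_2 = 0 ⇒ b_1 = 1 − 1 − 0 = 0. So H_1 = 0.

H_1 = 0.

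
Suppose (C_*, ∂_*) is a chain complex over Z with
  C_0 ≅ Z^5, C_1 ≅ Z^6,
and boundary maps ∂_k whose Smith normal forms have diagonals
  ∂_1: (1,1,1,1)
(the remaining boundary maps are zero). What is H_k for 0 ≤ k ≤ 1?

H_0 ≅ Z,  H_1 ≅ Z^2.

H_0: b_0 = 5 − 0 − 4 = 1; torsion from ∂_1 factors > 1: none. So H_0 ≅ Z.
H_1: b_1 = 6 − 4 − 0 = 2; torsion from ∂_2 factors > 1: none. So H_1 ≅ Z^2.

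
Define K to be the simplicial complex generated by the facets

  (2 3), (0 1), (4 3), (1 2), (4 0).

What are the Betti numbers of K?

b_0 = 1, b_1 = 1.

Fix the vertex order 0 < 1 < 2 < 3 < 4 and write every simplex with vertices in increasing order. Then dim K = 1 and the simplices of K are:

  0-simplices (5): [0], [1], [2], [3], [4]
  1-simplices (5): [0,1], [0,4], [1,2], [2,3], [3,4]

Hence C_0 ≅ Z^5, C_1 ≅ Z^5.

∂_1: C_1 → C_0 is given by ∂[p,q] = [q] − [p].
The resulting 5×5 matrix has rank 4, and its Smith normal form has invariant factors (1,1,1,1).

Reading off H_k = ker ∂_k / im ∂_{k+1}:

  H_0: rank C_0 − rank ∂_1 = 5 − 4 = 1, and the invariant factors of ∂_1 are all 1, so H_0 = Z.
  H_1: rank ker ∂_1 − rank ∂_2 = (5 − 4) − 0 = 1, and there is no ∂_2, so H_1 = Z.

Hence the Betti numbers are b_0 = 1, b_1 = 1.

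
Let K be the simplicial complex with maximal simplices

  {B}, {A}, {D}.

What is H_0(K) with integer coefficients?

Order the vertices as A < B < D. Listing each simplex with vertices in this order, K has dimension 0 with simplices:

  0-simplices (3): A, B, D

Hence C_0 ≅ Z^3.

Reading off H_k = ker ∂_k / im ∂_{k+1}:

  H_0: rank C_0 − rank ∂_1 = 3 − 0 = 3, and there is no ∂_1, so H_0 = Z^3.

H_0 ≅ Z^3.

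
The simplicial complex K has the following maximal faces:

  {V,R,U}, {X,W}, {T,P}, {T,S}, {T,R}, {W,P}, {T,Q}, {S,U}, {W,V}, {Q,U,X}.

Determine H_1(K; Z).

K has 9 vertices, 14 edges, 2 triangles.
rank ∂_1 = 8, rank ∂_2 = 2 ⇒ b_1 = 14 − 8 − 2 = 4; all invariant factors of ∂_2 are 1 so no torsion. So H_1 ≅ Z^4.

H_1 = Z^4.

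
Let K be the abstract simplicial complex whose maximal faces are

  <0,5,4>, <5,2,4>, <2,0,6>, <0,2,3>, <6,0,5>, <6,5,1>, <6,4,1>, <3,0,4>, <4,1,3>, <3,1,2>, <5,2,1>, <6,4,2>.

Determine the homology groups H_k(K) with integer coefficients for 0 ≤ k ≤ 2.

H_0 = Z,  H_1 = Z/2,  H_2 = 0.

K has 7 vertices, 18 edges, 12 triangles.
rank ∂_0 = 0, rank ∂_1 = 6 ⇒ b_0 = 7 − 0 − 6 = 1; all invariant factors of ∂_1 are 1 so no torsion. So H_0 ≅ Z.
rank ∂_1 = 6, rank ∂_2 = 12 ⇒ b_1 = 18 − 6 − 12 = 0; ∂_2 has invariant factor(s) [2] giving torsion. So H_1 ≅ Z/2.
rank ∂_2 = 12, rank ∂_3 = 0 ⇒ b_2 = 12 − 12 − 0 = 0. So H_2 ≅ 0.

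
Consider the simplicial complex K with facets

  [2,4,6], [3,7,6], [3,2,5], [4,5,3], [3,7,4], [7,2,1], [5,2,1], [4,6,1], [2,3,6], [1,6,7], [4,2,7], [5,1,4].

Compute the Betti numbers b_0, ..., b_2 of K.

b_0 = 1, b_1 = 0, b_2 = 0.

Fix the vertex order 1 < 2 < 3 < 4 < 5 < 6 < 7 and write every simplex with vertices in increasing order. Then dim K = 2 and the simplices of K are:

  0-simplices (7): [1], [2], [3], [4], [5], [6], [7]
  1-simplices (18): [1,2], [1,4], [1,5], [1,6], [1,7], [2,3], [2,4], [2,5], [2,6], [2,7], [3,4], [3,5], [3,6], [3,7], [4,5], [4,6], [4,7], [6,7]
  2-simplices (12): [1,2,5], [1,2,7], [1,4,5], [1,4,6], [1,6,7], [2,3,5], [2,3,6], [2,4,6], [2,4,7], [3,4,5], [3,4,7], [3,6,7]

Hence C_0 ≅ Z^7, C_1 ≅ Z^18, C_2 ≅ Z^12.

Boundary ∂_1: C_1 → C_0 is given by ∂[p,q] = [q] − [p]. For instance
  ∂[2,3] = [3] − [2].
The resulting 7×18 matrix has rank 6, and its Smith normal form has invariant factors (1,1,1,1,1,1).

∂_2: C_2 → C_1 sends each 2-simplex [p,q,r] to [q,r] − [p,r] + [p,q]. For instance
  ∂[1,4,6] = [4,6] − [1,6] + [1,4],
  ∂[1,6,7] = [6,7] − [1,7] + [1,6].
The 18×12 boundary matrix has rank 12 and Smith normal form diag(1,1,1,1,1,1,1,1,1,1,1,2).

From H_k ≅ ker(∂_k) / im(∂_{k+1}) we obtain:

  H_0: rank C_0 − rank ∂_1 = 7 − 6 = 1, and the invariant factors of ∂_1 are all 1, so H_0 ≅ Z.
  H_1: rank ker ∂_1 − rank ∂_2 = (18 − 6) − 12 = 0, and ∂_2 has invariant factor 2 > 1, so H_1 ≅ Z_2.
  H_2: rank ker ∂_2 − rank ∂_3 = (12 − 12) − 0 = 0, and there is no ∂_3, so H_2 ≅ 0.

As a check, the Euler characteristic is 7 − 18 + 12 = 1, which agrees with 1 − 0 + 0 = 1.

Hence the Betti numbers are b_0 = 1, b_1 = 0, b_2 = 0.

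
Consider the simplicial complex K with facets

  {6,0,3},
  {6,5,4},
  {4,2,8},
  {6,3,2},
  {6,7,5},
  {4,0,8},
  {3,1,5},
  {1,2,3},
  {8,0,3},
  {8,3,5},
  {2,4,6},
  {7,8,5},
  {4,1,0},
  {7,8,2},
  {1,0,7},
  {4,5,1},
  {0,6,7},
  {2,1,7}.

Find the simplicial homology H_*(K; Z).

H_0 = Z,  H_1 = Z^2,  H_2 = Z.

K has 9 vertices, 27 edges, 18 triangles.
rank ∂_0 = 0, rank ∂_1 = 8 ⇒ b_0 = 9 − 0 − 8 = 1; all invariant factors of ∂_1 are 1 so no torsion. So H_0 ≅ Z.
rank ∂_1 = 8, rank ∂_2 = 17 ⇒ b_1 = 27 − 8 − 17 = 2; all invariant factors of ∂_2 are 1 so no torsion. So H_1 ≅ Z^2.
rank ∂_2 = 17, rank ∂_3 = 0 ⇒ b_2 = 18 − 17 − 0 = 1. So H_2 ≅ Z.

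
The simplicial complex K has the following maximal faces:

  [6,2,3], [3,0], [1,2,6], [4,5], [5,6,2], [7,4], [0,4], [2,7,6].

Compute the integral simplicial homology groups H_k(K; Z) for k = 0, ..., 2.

H_0 = Z,  H_1 = Z^2,  H_2 = 0.

We work with the vertex ordering 0 < 1 < 2 < 3 < 4 < 5 < 6 < 7. The simplices of K, each written with vertices in increasing order, are:

  0-simplices (8): [0], [1], [2], [3], [4], [5], [6], [7]
  1-simplices (13): [0,3], [0,4], [1,2], [1,6], [2,3], [2,5], [2,6], [2,7], [3,6], [4,5], [4,7], [5,6], [6,7]
  2-simplices (4): [1,2,6], [2,3,6], [2,5,6], [2,6,7]

giving chain groups C_0 ≅ Z^8, C_1 ≅ Z^13, C_2 ≅ Z^4.

Boundary ∂_1: C_1 → C_0 maps an edge to its endpoints' difference, ∂[p,q] = q − p.
As a 8×13 matrix over Z this has rank 7, with invariant factors (1,1,1,1,1,1,1).

Boundary ∂_2: C_2 → C_1 maps a triangle to the signed sum of its edges. For instance
  ∂[1,2,6] = [2,6] − [1,6] + [1,2],
  ∂[2,6,7] = [6,7] − [2,7] + [2,6].
As a 13×4 matrix over Z this has rank 4, with invariant factors (1,1,1,1).

Now H_k = ker ∂_k / im ∂_{k+1}, so:

  H_0: rank C_0 − rank ∂_1 = 8 − 7 = 1, and the invariant factors of ∂_1 are all 1, so H_0 = Z.
  H_1: rank ker ∂_1 − rank ∂_2 = (13 − 7) − 4 = 2, and the invariant factors of ∂_2 are all 1, so H_1 = Z^2.
  H_2: rank ker ∂_2 − rank ∂_3 = (4 − 4) − 0 = 0, and there is no ∂_3, so H_2 = 0.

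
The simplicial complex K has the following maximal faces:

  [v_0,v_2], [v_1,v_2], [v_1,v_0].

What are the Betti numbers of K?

Take the total order v_0 < v_1 < v_2 on the vertex set. Then K (dimension 1) consists of the simplices:

  0-simplices (3): [v_0], [v_1], [v_2]
  1-simplices (3): [v_0,v_1], [v_0,v_2], [v_1,v_2]

Hence C_0 ≅ Z^3, C_1 ≅ Z^3.

Boundary ∂_1: C_1 → C_0 maps an edge to its endpoints' difference, ∂[p,q] = q − p. For instance
  ∂[v_0,v_1] = [v_1] − [v_0].
The 3×3 boundary matrix has rank 2 and Smith normal form diag(1,1).

Reading off H_k = ker ∂_k / im ∂_{k+1}:

  H_0: rank C_0 − rank ∂_1 = 3 − 2 = 1, and the invariant factors of ∂_1 are all 1, so H_0 = Z.
  H_1: rank ker ∂_1 − rank ∂_2 = (3 − 2) − 0 = 1, and there is no ∂_2, so H_1 = Z.

Hence the Betti numbers are b_0 = 1, b_1 = 1.

b_0 = 1, b_1 = 1.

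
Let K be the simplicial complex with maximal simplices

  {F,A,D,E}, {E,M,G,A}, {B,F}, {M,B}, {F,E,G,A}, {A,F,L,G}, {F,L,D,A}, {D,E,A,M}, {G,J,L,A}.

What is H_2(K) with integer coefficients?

We work with the vertex ordering A < B < D < E < F < G < J < L < M. The simplices of K, each written with vertices in increasing order, are:

  0-simplices (9): A, B, D, E, F, G, J, L, M
  1-simplices (22): AD, AE, AF, AG, AJ, AL, AM, BF, BM, DE, DF, DL, DM, EF, EG, EM, FG, FL, GJ, GL, GM, JL
  2-simplices (20): ADE, ADF, ADL, ADM, AEF, AEG, AEM, AFG, AFL, AGJ, AGL, AGM, AJL, DEF, DEM, DFL, EFG, EGM, FGL, GJL
  3-simplices (7): ADEF, ADEM, ADFL, AEFG, AEGM, AFGL, AGJL

Hence C_0 ≅ Z^9, C_1 ≅ Z^22, C_2 ≅ Z^20, C_3 ≅ Z^7.

∂_1: C_1 → C_0 sends each edge [p,q] (with p < q) to q − p. For instance
  ∂EF = F − E.
This gives a 9×22 integer matrix of rank 8; reducing to Smith normal form yields diagonal entries (1,1,1,1,1,1,1,1).

The boundary map ∂_2: C_2 → C_1 sends each 2-simplex [p,q,r] to [q,r] − [p,r] + [p,q]. For instance
  ∂ADL = DL − AL + AD,
  ∂AFG = FG − AG + AF.
The resulting 22×20 matrix has rank 13, and its Smith normal form has invariant factors (1,1,1,1,1,1,1,1,1,1,1,1,1).

The boundary map ∂_3: C_3 → C_2 sends each 3-simplex σ to the alternating sum Σ_i (−1)^i (σ with its i-th vertex removed). For instance
  ∂AFGL = FGL − AGL + AFL − AFG,
  ∂AEGM = EGM − AGM + AEM − AEG.
This gives a 20×7 integer matrix of rank 7; reducing to Smith normal form yields diagonal entries (1,1,1,1,1,1,1).

Now H_k = ker ∂_k / im ∂_{k+1}, so:

  H_2: rank ker ∂_2 − rank ∂_3 = (20 − 13) − 7 = 0, and the invariant factors of ∂_3 are all 1, so H_2 ≅ 0.

H_2 = 0.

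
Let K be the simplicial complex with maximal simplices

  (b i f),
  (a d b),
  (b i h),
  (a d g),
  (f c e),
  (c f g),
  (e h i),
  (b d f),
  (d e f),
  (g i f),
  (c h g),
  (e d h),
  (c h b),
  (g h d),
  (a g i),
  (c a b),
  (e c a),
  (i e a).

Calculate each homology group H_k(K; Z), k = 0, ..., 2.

Order the vertices as a < b < c < d < e < f < g < h < i. Listing each simplex with vertices in this order, K has dimension 2 with simplices:

  0-simplices (9): a, b, c, d, e, f, g, h, i
  1-simplices (27): ab, ac, ad, ae, ag, ai, bc, bd, bf, bh, bi, ce, cf, cg, ch, de, df, dg, dh, ef, eh, ei, fg, fi, gh, gi, hi
  2-simplices (18): abc, abd, ace, adg, aei, agi, bch, bdf, bfi, bhi, cef, cfg, cgh, def, deh, dgh, ehi, fgi

giving chain groups C_0 ≅ Z^9, C_1 ≅ Z^27, C_2 ≅ Z^18.

The boundary map ∂_1: C_1 → C_0 is given by ∂[p,q] = [q] − [p].
As a 9×27 matrix over Z this has rank 8, with invariant factors (1,1,1,1,1,1,1,1).

Boundary ∂_2: C_2 → C_1 maps a triangle to the signed sum of its edges. For instance
  ∂bdf = df − bf + bd,
  ∂dgh = gh − dh + dg.
This gives a 27×18 integer matrix of rank 17; reducing to Smith normal form yields diagonal entries (1,1,1,1,1,1,1,1,1,1,1,1,1,1,1,1,1).

Reading off H_k = ker ∂_k / im ∂_{k+1}:

  H_0: rank C_0 − rank ∂_1 = 9 − 8 = 1, and the invariant factors of ∂_1 are all 1, so H_0 ≅ Z.
  H_1: rank ker ∂_1 − rank ∂_2 = (27 − 8) − 17 = 2, and the invariant factors of ∂_2 are all 1, so H_1 ≅ Z^2.
  H_2: rank ker ∂_2 − rank ∂_3 = (18 − 17) − 0 = 1, and there is no ∂_3, so H_2 ≅ Z.

As a check, the Euler characteristic is 9 − 27 + 18 = 0, which agrees with 1 − 2 + 1 = 0.
(K is a triangulation of the torus T^2.)

H_0 = Z,  H_1 = Z^2,  H_2 = Z.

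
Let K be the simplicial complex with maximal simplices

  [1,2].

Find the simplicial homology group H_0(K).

H_0 = Z.

Fix the vertex order 1 < 2 and write every simplex with vertices in increasing order. Then dim K = 1 and the simplices of K are:

  0-simplices (2): [1], [2]
  1-simplices (1): [1,2]

Hence C_0 ≅ Z^2, C_1 ≅ Z^1.

The boundary map ∂_1: C_1 → C_0 is given by ∂[p,q] = [q] − [p].
The 2×1 boundary matrix has rank 1 and Smith normal form diag(1).

Computing H_k = (kernel of ∂_k) / (image of ∂_{k+1}):

  H_0: rank C_0 − rank ∂_1 = 2 − 1 = 1, and the invariant factors of ∂_1 are all 1, so H_0 = Z.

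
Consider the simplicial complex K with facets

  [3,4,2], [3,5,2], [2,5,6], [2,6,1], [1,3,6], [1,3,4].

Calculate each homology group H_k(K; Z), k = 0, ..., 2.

H_0 ≅ Z,  H_1 ≅ Z,  H_2 = 0.

Take the total order 1 < 2 < 3 < 4 < 5 < 6 on the vertex set. Then K (dimension 2) consists of the simplices:

  0-simplices (6): [1], [2], [3], [4], [5], [6]
  1-simplices (12): [1,2], [1,3], [1,4], [1,6], [2,3], [2,4], [2,5], [2,6], [3,4], [3,5], [3,6], [5,6]
  2-simplices (6): [1,2,6], [1,3,4], [1,3,6], [2,3,4], [2,3,5], [2,5,6]

Hence C_0 ≅ Z^6, C_1 ≅ Z^12, C_2 ≅ Z^6.

The boundary map ∂_1: C_1 → C_0 is given by ∂[p,q] = [q] − [p].
As a 6×12 matrix over Z this has rank 5, with invariant factors (1,1,1,1,1).

∂_2: C_2 → C_1 acts by ∂[p,q,r] = [q,r] − [p,r] + [p,q]. For instance
  ∂[2,5,6] = [5,6] − [2,6] + [2,5],
  ∂[2,3,5] = [3,5] − [2,5] + [2,3].
As a 12×6 matrix over Z this has rank 6, with invariant factors (1,1,1,1,1,1).

From H_k ≅ ker(∂_k) / im(∂_{k+1}) we obtain:

  H_0: rank C_0 − rank ∂_1 = 6 − 5 = 1, and the invariant factors of ∂_1 are all 1, so H_0 ≅ Z.
  H_1: rank ker ∂_1 − rank ∂_2 = (12 − 5) − 6 = 1, and the invariant factors of ∂_2 are all 1, so H_1 ≅ Z.
  H_2: rank ker ∂_2 − rank ∂_3 = (6 − 6) − 0 = 0, and there is no ∂_3, so H_2 ≅ 0.

(K is a triangulation of the cylinder S^1 x I.)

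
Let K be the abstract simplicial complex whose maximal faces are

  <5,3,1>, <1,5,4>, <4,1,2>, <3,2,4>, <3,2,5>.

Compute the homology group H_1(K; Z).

We work with the vertex ordering 1 < 2 < 3 < 4 < 5. The simplices of K, each written with vertices in increasing order, are:

  0-simplices (5): [1], [2], [3], [4], [5]
  1-simplices (10): [1,2], [1,3], [1,4], [1,5], [2,3], [2,4], [2,5], [3,4], [3,5], [4,5]
  2-simplices (5): [1,2,4], [1,3,5], [1,4,5], [2,3,4], [2,3,5]

so the chain groups are C_0 ≅ Z^5, C_1 ≅ Z^10, C_2 ≅ Z^5.

∂_1: C_1 → C_0 maps an edge to its endpoints' difference, ∂[p,q] = q − p. For instance
  ∂[2,5] = [5] − [2].
The 5×10 boundary matrix has rank 4 and Smith normal form diag(1,1,1,1).

∂_2: C_2 → C_1 sends each 2-simplex [p,q,r] to [q,r] − [p,r] + [p,q]. For instance
  ∂[1,3,5] = [3,5] − [1,5] + [1,3],
  ∂[1,2,4] = [2,4] − [1,4] + [1,2].
As a 10×5 matrix over Z this has rank 5, with invariant factors (1,1,1,1,1).

From H_k ≅ ker(∂_k) / im(∂_{k+1}) we obtain:

  H_1: rank ker ∂_1 − rank ∂_2 = (10 − 4) − 5 = 1, and the invariant factors of ∂_2 are all 1, so H_1 ≅ Z.

(K is a triangulation of the Möbius band.)

H_1 ≅ Z.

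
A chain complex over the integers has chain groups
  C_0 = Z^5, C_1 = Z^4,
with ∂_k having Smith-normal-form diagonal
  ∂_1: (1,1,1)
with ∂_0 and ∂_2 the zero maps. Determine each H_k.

H_0 = Z^2,  H_1 = Z.

H_0: b_0 = 5 − 0 − 3 = 2; torsion from ∂_1 factors > 1: none. So H_0 = Z^2.
H_1: b_1 = 4 − 3 − 0 = 1; torsion from ∂_2 factors > 1: none. So H_1 = Z.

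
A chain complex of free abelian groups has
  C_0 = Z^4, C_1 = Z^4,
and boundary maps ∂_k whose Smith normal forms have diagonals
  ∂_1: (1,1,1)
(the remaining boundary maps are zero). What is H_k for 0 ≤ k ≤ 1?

H_0: b_0 = 4 − 0 − 3 = 1; torsion from ∂_1 factors > 1: none. So H_0 = Z.
H_1: b_1 = 4 − 3 − 0 = 1; torsion from ∂_2 factors > 1: none. So H_1 = Z.

H_0 = Z,  H_1 = Z.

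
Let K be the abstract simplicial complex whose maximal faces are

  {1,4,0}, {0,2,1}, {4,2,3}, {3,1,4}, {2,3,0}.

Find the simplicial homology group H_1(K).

H_1 = Z.

We work with the vertex ordering 0 < 1 < 2 < 3 < 4. The simplices of K, each written with vertices in increasing order, are:

  0-simplices (5): [0], [1], [2], [3], [4]
  1-simplices (10): [0,1], [0,2], [0,3], [0,4], [1,2], [1,3], [1,4], [2,3], [2,4], [3,4]
  2-simplices (5): [0,1,2], [0,1,4], [0,2,3], [1,3,4], [2,3,4]

so the chain groups are C_0 ≅ Z^5, C_1 ≅ Z^10, C_2 ≅ Z^5.

Boundary ∂_1: C_1 → C_0 is given by ∂[p,q] = [q] − [p]. For instance
  ∂[1,4] = [4] − [1].
This gives a 5×10 integer matrix of rank 4; reducing to Smith normal form yields diagonal entries (1,1,1,1).

∂_2: C_2 → C_1 sends each 2-simplex [p,q,r] to [q,r] − [p,r] + [p,q]. For instance
  ∂[0,1,4] = [1,4] − [0,4] + [0,1],
  ∂[2,3,4] = [3,4] − [2,4] + [2,3].
The 10×5 boundary matrix has rank 5 and Smith normal form diag(1,1,1,1,1).

From H_k ≅ ker(∂_k) / im(∂_{k+1}) we obtain:

  H_1: rank ker ∂_1 − rank ∂_2 = (10 − 4) − 5 = 1, and the invariant factors of ∂_2 are all 1, so H_1 ≅ Z.

(K is a triangulation of the Möbius band.)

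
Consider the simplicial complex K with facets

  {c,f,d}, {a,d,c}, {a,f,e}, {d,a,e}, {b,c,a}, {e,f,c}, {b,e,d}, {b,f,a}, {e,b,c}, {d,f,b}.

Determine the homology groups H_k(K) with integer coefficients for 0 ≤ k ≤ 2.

Take the total order a < b < c < d < e < f on the vertex set. Then K (dimension 2) consists of the simplices:

  0-simplices (6): a, b, c, d, e, f
  1-simplices (15): ab, ac, ad, ae, af, bc, bd, be, bf, cd, ce, cf, de, df, ef
  2-simplices (10): abc, abf, acd, ade, aef, bce, bde, bdf, cdf, cef

giving chain groups C_0 ≅ Z^6, C_1 ≅ Z^15, C_2 ≅ Z^10.

The boundary map ∂_1: C_1 → C_0 maps an edge to its endpoints' difference, ∂[p,q] = q − p.
The resulting 6×15 matrix has rank 5, and its Smith normal form has invariant factors (1,1,1,1,1).

The boundary map ∂_2: C_2 → C_1 maps a triangle to the signed sum of its edges. For instance
  ∂bdf = df − bf + bd,
  ∂abf = bf − af + ab.
This gives a 15×10 integer matrix of rank 10; reducing to Smith normal form yields diagonal entries (1,1,1,1,1,1,1,1,1,2).

Now H_k = ker ∂_k / im ∂_{k+1}, so:

  H_0: rank C_0 − rank ∂_1 = 6 − 5 = 1, and the invariant factors of ∂_1 are all 1, so H_0 ≅ Z.
  H_1: rank ker ∂_1 − rank ∂_2 = (15 − 5) − 10 = 0, and ∂_2 has invariant factor 2 > 1, so H_1 ≅ Z/2.
  H_2: rank ker ∂_2 − rank ∂_3 = (10 − 10) − 0 = 0, and there is no ∂_3, so H_2 ≅ 0.

H_0 = Z,  H_1 = Z/2,  H_2 = 0.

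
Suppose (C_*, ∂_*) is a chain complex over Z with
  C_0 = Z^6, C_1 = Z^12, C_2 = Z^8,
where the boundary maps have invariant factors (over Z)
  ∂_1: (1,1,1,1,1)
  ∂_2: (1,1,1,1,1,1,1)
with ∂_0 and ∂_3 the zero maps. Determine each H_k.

H_0: b_0 = 6 − 0 − 5 = 1; torsion from ∂_1 factors > 1: none. So H_0 ≅ Z.
H_1: b_1 = 12 − 5 − 7 = 0; torsion from ∂_2 factors > 1: none. So H_1 ≅ 0.
H_2: b_2 = 8 − 7 − 0 = 1; torsion from ∂_3 factors > 1: none. So H_2 ≅ Z.

H_0 ≅ Z,  H_1 = 0,  H_2 ≅ Z.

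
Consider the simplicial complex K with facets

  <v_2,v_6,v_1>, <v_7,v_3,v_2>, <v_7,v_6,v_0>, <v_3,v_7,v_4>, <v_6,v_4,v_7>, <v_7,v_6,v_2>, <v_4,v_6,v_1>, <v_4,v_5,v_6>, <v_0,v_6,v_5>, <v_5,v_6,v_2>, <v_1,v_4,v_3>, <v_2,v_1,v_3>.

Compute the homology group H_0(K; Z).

Fix the vertex order v_0 < v_1 < v_2 < v_3 < v_4 < v_5 < v_6 < v_7 and write every simplex with vertices in increasing order. Then dim K = 2 and the simplices of K are:

  0-simplices (8): [v_0], [v_1], [v_2], [v_3], [v_4], [v_5], [v_6], [v_7]
  1-simplices (18): (18 of them)
  2-simplices (12): (12 of them)

giving chain groups C_0 ≅ Z^8, C_1 ≅ Z^18, C_2 ≅ Z^12.

Boundary ∂_1: C_1 → C_0 is given by ∂[p,q] = [q] − [p]. For instance
  ∂[v_2,v_7] = [v_7] − [v_2].
As a 8×18 matrix over Z this has rank 7, with invariant factors (1,1,1,1,1,1,1).

Boundary ∂_2: C_2 → C_1 sends each 2-simplex [p,q,r] to [q,r] − [p,r] + [p,q]. For instance
  ∂[v_4,v_6,v_7] = [v_6,v_7] − [v_4,v_7] + [v_4,v_6],
  ∂[v_2,v_5,v_6] = [v_5,v_6] − [v_2,v_6] + [v_2,v_5].
This gives a 18×12 integer matrix of rank 11; reducing to Smith normal form yields diagonal entries (1,1,1,1,1,1,1,1,1,1,1).

Reading off H_k = ker ∂_k / im ∂_{k+1}:

  H_0: rank C_0 − rank ∂_1 = 8 − 7 = 1, and the invariant factors of ∂_1 are all 1, so H_0 = Z.

H_0 ≅ Z.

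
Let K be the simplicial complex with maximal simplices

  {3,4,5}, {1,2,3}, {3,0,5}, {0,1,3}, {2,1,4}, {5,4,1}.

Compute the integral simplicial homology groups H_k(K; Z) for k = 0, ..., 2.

H_0 = Z,  H_1 = Z,  H_2 = 0.

Fix the vertex order 0 < 1 < 2 < 3 < 4 < 5 and write every simplex with vertices in increasing order. Then dim K = 2 and the simplices of K are:

  0-simplices (6): [0], [1], [2], [3], [4], [5]
  1-simplices (12): [0,1], [0,3], [0,5], [1,2], [1,3], [1,4], [1,5], [2,3], [2,4], [3,4], [3,5], [4,5]
  2-simplices (6): [0,1,3], [0,3,5], [1,2,3], [1,2,4], [1,4,5], [3,4,5]

giving chain groups C_0 ≅ Z^6, C_1 ≅ Z^12, C_2 ≅ Z^6.

∂_1: C_1 → C_0 sends each edge [p,q] (with p < q) to q − p.
This gives a 6×12 integer matrix of rank 5; reducing to Smith normal form yields diagonal entries (1,1,1,1,1).

Boundary ∂_2: C_2 → C_1 acts by ∂[p,q,r] = [q,r] − [p,r] + [p,q]. For instance
  ∂[0,3,5] = [3,5] − [0,5] + [0,3],
  ∂[1,2,4] = [2,4] − [1,4] + [1,2].
As a 12×6 matrix over Z this has rank 6, with invariant factors (1,1,1,1,1,1).

Computing H_k = (kernel of ∂_k) / (image of ∂_{k+1}):

  H_0: rank C_0 − rank ∂_1 = 6 − 5 = 1, and the invariant factors of ∂_1 are all 1, so H_0 = Z.
  H_1: rank ker ∂_1 − rank ∂_2 = (12 − 5) − 6 = 1, and the invariant factors of ∂_2 are all 1, so H_1 = Z.
  H_2: rank ker ∂_2 − rank ∂_3 = (6 − 6) − 0 = 0, and there is no ∂_3, so H_2 = 0.

(K is a triangulation of the cylinder S^1 x I.)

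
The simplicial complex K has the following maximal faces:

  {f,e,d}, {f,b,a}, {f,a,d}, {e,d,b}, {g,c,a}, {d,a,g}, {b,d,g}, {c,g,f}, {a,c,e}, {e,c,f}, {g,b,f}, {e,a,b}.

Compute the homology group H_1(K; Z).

K has 7 vertices, 18 edges, 12 triangles.
rank ∂_1 = 6, rank ∂_2 = 12 ⇒ b_1 = 18 − 6 − 12 = 0; ∂_2 has invariant factor(s) [2] giving torsion. So H_1 ≅ Z/2.

H_1 ≅ Z/2.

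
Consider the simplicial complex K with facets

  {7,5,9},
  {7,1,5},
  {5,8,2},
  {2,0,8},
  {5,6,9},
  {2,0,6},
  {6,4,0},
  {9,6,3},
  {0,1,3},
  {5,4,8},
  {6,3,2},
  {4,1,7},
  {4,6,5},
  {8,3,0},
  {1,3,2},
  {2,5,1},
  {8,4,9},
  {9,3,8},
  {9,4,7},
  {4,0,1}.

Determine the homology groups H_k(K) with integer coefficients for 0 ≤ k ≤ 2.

We work with the vertex ordering 0 < 1 < 2 < 3 < 4 < 5 < 6 < 7 < 8 < 9. The simplices of K, each written with vertices in increasing order, are:

  0-simplices (10): [0], [1], [2], [3], [4], [5], [6], [7], [8], [9]
  1-simplices (30): (30 of them)
  2-simplices (20): (20 of them)

so the chain groups are C_0 ≅ Z^10, C_1 ≅ Z^30, C_2 ≅ Z^20.

Boundary ∂_1: C_1 → C_0 is given by ∂[p,q] = [q] − [p].
The resulting 10×30 matrix has rank 9, and its Smith normal form has invariant factors (1,1,1,1,1,1,1,1,1).

∂_2: C_2 → C_1 sends each 2-simplex [p,q,r] to [q,r] − [p,r] + [p,q]. For instance
  ∂[4,5,8] = [5,8] − [4,8] + [4,5],
  ∂[2,5,8] = [5,8] − [2,8] + [2,5].
The resulting 30×20 matrix has rank 20, and its Smith normal form has invariant factors (1,1,1,1,1,1,1,1,1,1,1,1,1,1,1,1,1,1,1,2).

Now H_k = ker ∂_k / im ∂_{k+1}, so:

  H_0: rank C_0 − rank ∂_1 = 10 − 9 = 1, and the invariant factors of ∂_1 are all 1, so H_0 = Z.
  H_1: rank ker ∂_1 − rank ∂_2 = (30 − 9) − 20 = 1, and ∂_2 has invariant factor 2 > 1, so H_1 = Z ⊕ Z/2Z.
  H_2: rank ker ∂_2 − rank ∂_3 = (20 − 20) − 0 = 0, and there is no ∂_3, so H_2 = 0.

As a check, the Euler characteristic is 10 − 30 + 20 = 0, which agrees with 1 − 1 + 0 = 0.

H_0 ≅ Z,  H_1 ≅ Z ⊕ Z/2Z,  H_2 = 0.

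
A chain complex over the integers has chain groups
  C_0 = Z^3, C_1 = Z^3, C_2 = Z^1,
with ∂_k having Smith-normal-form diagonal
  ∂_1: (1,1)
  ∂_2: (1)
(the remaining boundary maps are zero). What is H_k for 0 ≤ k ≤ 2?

H_0 = Z,  H_1 = 0,  H_2 = 0.

H_0: b_0 = 3 − 0 − 2 = 1; torsion from ∂_1 factors > 1: none. So H_0 = Z.
H_1: b_1 = 3 − 2 − 1 = 0; torsion from ∂_2 factors > 1: none. So H_1 = 0.
H_2: b_2 = 1 − 1 − 0 = 0; torsion from ∂_3 factors > 1: none. So H_2 = 0.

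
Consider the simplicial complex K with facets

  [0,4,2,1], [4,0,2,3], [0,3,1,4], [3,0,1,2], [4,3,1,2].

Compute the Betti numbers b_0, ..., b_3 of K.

We work with the vertex ordering 0 < 1 < 2 < 3 < 4. The simplices of K, each written with vertices in increasing order, are:

  0-simplices (5): [0], [1], [2], [3], [4]
  1-simplices (10): [0,1], [0,2], [0,3], [0,4], [1,2], [1,3], [1,4], [2,3], [2,4], [3,4]
  2-simplices (10): [0,1,2], [0,1,3], [0,1,4], [0,2,3], [0,2,4], [0,3,4], [1,2,3], [1,2,4], [1,3,4], [2,3,4]
  3-simplices (5): [0,1,2,3], [0,1,2,4], [0,1,3,4], [0,2,3,4], [1,2,3,4]

Hence C_0 ≅ Z^5, C_1 ≅ Z^10, C_2 ≅ Z^10, C_3 ≅ Z^5.

The boundary map ∂_1: C_1 → C_0 maps an edge to its endpoints' difference, ∂[p,q] = q − p. For instance
  ∂[2,3] = [3] − [2].
The resulting 5×10 matrix has rank 4, and its Smith normal form has invariant factors (1,1,1,1).

The boundary map ∂_2: C_2 → C_1 acts by ∂[p,q,r] = [q,r] − [p,r] + [p,q]. For instance
  ∂[0,2,4] = [2,4] − [0,4] + [0,2],
  ∂[0,2,3] = [2,3] − [0,3] + [0,2].
The 10×10 boundary matrix has rank 6 and Smith normal form diag(1,1,1,1,1,1).

∂_3: C_3 → C_2 sends each 3-simplex σ to the alternating sum Σ_i (−1)^i (σ with its i-th vertex removed). For instance
  ∂[0,2,3,4] = [2,3,4] − [0,3,4] + [0,2,4] − [0,2,3],
  ∂[0,1,2,4] = [1,2,4] − [0,2,4] + [0,1,4] − [0,1,2].
As a 10×5 matrix over Z this has rank 4, with invariant factors (1,1,1,1).

Reading off H_k = ker ∂_k / im ∂_{k+1}:

  H_0: rank C_0 − rank ∂_1 = 5 − 4 = 1, and the invariant factors of ∂_1 are all 1, so H_0 = Z.
  H_1: rank ker ∂_1 − rank ∂_2 = (10 − 4) − 6 = 0, and the invariant factors of ∂_2 are all 1, so H_1 = 0.
  H_2: rank ker ∂_2 − rank ∂_3 = (10 − 6) − 4 = 0, and the invariant factors of ∂_3 are all 1, so H_2 = 0.
  H_3: rank ker ∂_3 − rank ∂_4 = (5 − 4) − 0 = 1, and there is no ∂_4, so H_3 = Z.

As a check, the Euler characteristic is 5 − 10 + 10 − 5 = 0, which agrees with 1 − 0 + 0 − 1 = 0.

Hence the Betti numbers are b_0 = 1, b_1 = 0, b_2 = 0, b_3 = 1.

b_0 = 1, b_1 = 0, b_2 = 0, b_3 = 1.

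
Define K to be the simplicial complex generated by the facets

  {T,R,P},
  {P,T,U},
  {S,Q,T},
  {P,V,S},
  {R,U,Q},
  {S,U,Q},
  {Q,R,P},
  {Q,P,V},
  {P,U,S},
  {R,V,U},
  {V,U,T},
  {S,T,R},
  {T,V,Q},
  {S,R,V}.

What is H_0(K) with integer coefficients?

H_0 = Z.

Fix the vertex order P < Q < R < S < T < U < V and write every simplex with vertices in increasing order. Then dim K = 2 and the simplices of K are:

  0-simplices (7): P, Q, R, S, T, U, V
  1-simplices (21): PQ, PR, PS, PT, PU, PV, QR, QS, QT, QU, QV, RS, RT, RU, RV, ST, SU, SV, TU, TV, UV
  2-simplices (14): PQR, PQV, PRT, PSU, PSV, PTU, QRU, QST, QSU, QTV, RST, RSV, RUV, TUV

so the chain groups are C_0 ≅ Z^7, C_1 ≅ Z^21, C_2 ≅ Z^14.

Boundary ∂_1: C_1 → C_0 is given by ∂[p,q] = [q] − [p]. For instance
  ∂RS = S − R.
The resulting 7×21 matrix has rank 6, and its Smith normal form has invariant factors (1,1,1,1,1,1).

∂_2: C_2 → C_1 sends each 2-simplex [p,q,r] to [q,r] − [p,r] + [p,q]. For instance
  ∂PQV = QV − PV + PQ,
  ∂PSV = SV − PV + PS.
The resulting 21×14 matrix has rank 13, and its Smith normal form has invariant factors (1,1,1,1,1,1,1,1,1,1,1,1,1).

Reading off H_k = ker ∂_k / im ∂_{k+1}:

  H_0: rank C_0 − rank ∂_1 = 7 − 6 = 1, and the invariant factors of ∂_1 are all 1, so H_0 = Z.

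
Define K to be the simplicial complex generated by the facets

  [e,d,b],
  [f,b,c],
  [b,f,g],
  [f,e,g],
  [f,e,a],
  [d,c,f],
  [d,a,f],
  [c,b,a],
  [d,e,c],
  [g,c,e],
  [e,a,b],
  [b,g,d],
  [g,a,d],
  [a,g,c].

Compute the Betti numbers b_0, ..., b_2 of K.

b_0 = 1, b_1 = 2, b_2 = 1.

Order the vertices as a < b < c < d < e < f < g. Listing each simplex with vertices in this order, K has dimension 2 with simplices:

  0-simplices (7): a, b, c, d, e, f, g
  1-simplices (21): ab, ac, ad, ae, af, ag, bc, bd, be, bf, bg, cd, ce, cf, cg, de, df, dg, ef, eg, fg
  2-simplices (14): abc, abe, acg, adf, adg, aef, bcf, bde, bdg, bfg, cde, cdf, ceg, efg

Hence C_0 ≅ Z^7, C_1 ≅ Z^21, C_2 ≅ Z^14.

∂_1: C_1 → C_0 maps an edge to its endpoints' difference, ∂[p,q] = q − p. For instance
  ∂ef = f − e.
This gives a 7×21 integer matrix of rank 6; reducing to Smith normal form yields diagonal entries (1,1,1,1,1,1).

The boundary map ∂_2: C_2 → C_1 sends each 2-simplex [p,q,r] to [q,r] − [p,r] + [p,q]. For instance
  ∂cde = de − ce + cd,
  ∂efg = fg − eg + ef.
The resulting 21×14 matrix has rank 13, and its Smith normal form has invariant factors (1,1,1,1,1,1,1,1,1,1,1,1,1).

From H_k ≅ ker(∂_k) / im(∂_{k+1}) we obtain:

  H_0: rank C_0 − rank ∂_1 = 7 − 6 = 1, and the invariant factors of ∂_1 are all 1, so H_0 = Z.
  H_1: rank ker ∂_1 − rank ∂_2 = (21 − 6) − 13 = 2, and the invariant factors of ∂_2 are all 1, so H_1 = Z^2.
  H_2: rank ker ∂_2 − rank ∂_3 = (14 − 13) − 0 = 1, and there is no ∂_3, so H_2 = Z.

Hence the Betti numbers are b_0 = 1, b_1 = 2, b_2 = 1.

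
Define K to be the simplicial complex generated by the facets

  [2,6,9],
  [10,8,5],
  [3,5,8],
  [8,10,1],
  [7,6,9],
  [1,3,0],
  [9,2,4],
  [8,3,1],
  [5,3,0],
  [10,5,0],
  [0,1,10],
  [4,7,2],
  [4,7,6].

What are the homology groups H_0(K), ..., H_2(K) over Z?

H_0 ≅ Z^2,  H_1 ≅ Z,  H_2 ≅ Z.

Order the vertices as 0 < 1 < 2 < 3 < 4 < 5 < 6 < 7 < 8 < 9 < 10. Listing each simplex with vertices in this order, K has dimension 2 with simplices:

  0-simplices (11): [0], [1], [2], [3], [4], [5], [6], [7], [8], [9], [10]
  1-simplices (22): [0,1], [0,3], [0,5], [0,10], [1,3], [1,8], [1,10], [2,4], [2,6], [2,7], [2,9], [3,5], [3,8], [4,6], [4,7], [4,9], [5,8], [5,10], [6,7], [6,9], [7,9], [8,10]
  2-simplices (13): [0,1,3], [0,1,10], [0,3,5], [0,5,10], [1,3,8], [1,8,10], [2,4,7], [2,4,9], [2,6,9], [3,5,8], [4,6,7], [5,8,10], [6,7,9]

so the chain groups are C_0 ≅ Z^11, C_1 ≅ Z^22, C_2 ≅ Z^13.

Boundary ∂_1: C_1 → C_0 is given by ∂[p,q] = [q] − [p].
As a 11×22 matrix over Z this has rank 9, with invariant factors (1,1,1,1,1,1,1,1,1).

∂_2: C_2 → C_1 acts by ∂[p,q,r] = [q,r] − [p,r] + [p,q]. For instance
  ∂[0,1,3] = [1,3] − [0,3] + [0,1],
  ∂[2,6,9] = [6,9] − [2,9] + [2,6].
This gives a 22×13 integer matrix of rank 12; reducing to Smith normal form yields diagonal entries (1,1,1,1,1,1,1,1,1,1,1,1).

Computing H_k = (kernel of ∂_k) / (image of ∂_{k+1}):

  H_0: rank C_0 − rank ∂_1 = 11 − 9 = 2, and the invariant factors of ∂_1 are all 1, so H_0 ≅ Z^2.
  H_1: rank ker ∂_1 − rank ∂_2 = (22 − 9) − 12 = 1, and the invariant factors of ∂_2 are all 1, so H_1 ≅ Z.
  H_2: rank ker ∂_2 − rank ∂_3 = (13 − 12) − 0 = 1, and there is no ∂_3, so H_2 ≅ Z.

(K is a triangulation of the disjoint union of the 2-sphere S^2 and the Möbius band.)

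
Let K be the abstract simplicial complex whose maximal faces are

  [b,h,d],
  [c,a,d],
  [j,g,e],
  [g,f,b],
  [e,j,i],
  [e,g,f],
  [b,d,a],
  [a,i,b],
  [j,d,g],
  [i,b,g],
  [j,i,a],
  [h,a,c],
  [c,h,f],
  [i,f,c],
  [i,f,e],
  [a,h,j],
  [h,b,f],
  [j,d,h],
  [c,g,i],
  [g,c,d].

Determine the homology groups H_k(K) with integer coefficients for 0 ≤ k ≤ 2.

H_0 = Z,  H_1 = Z ⊕ Z/2,  H_2 = 0.

Order the vertices as a < b < c < d < e < f < g < h < i < j. Listing each simplex with vertices in this order, K has dimension 2 with simplices:

  0-simplices (10): a, b, c, d, e, f, g, h, i, j
  1-simplices (30): ab, ac, ad, ah, ai, aj, bd, bf, bg, bh, bi, cd, cf, cg, ch, ci, dg, dh, dj, ef, eg, ei, ej, fg, fh, fi, gi, gj, hj, ij
  2-simplices (20): abd, abi, acd, ach, ahj, aij, bdh, bfg, bfh, bgi, cdg, cfh, cfi, cgi, dgj, dhj, efg, efi, egj, eij

Hence C_0 ≅ Z^10, C_1 ≅ Z^30, C_2 ≅ Z^20.

Boundary ∂_1: C_1 → C_0 maps an edge to its endpoints' difference, ∂[p,q] = q − p. For instance
  ∂ad = d − a.
This gives a 10×30 integer matrix of rank 9; reducing to Smith normal form yields diagonal entries (1,1,1,1,1,1,1,1,1).

The boundary map ∂_2: C_2 → C_1 acts by ∂[p,q,r] = [q,r] − [p,r] + [p,q]. For instance
  ∂cgi = gi − ci + cg,
  ∂cfi = fi − ci + cf.
This gives a 30×20 integer matrix of rank 20; reducing to Smith normal form yields diagonal entries (1,1,1,1,1,1,1,1,1,1,1,1,1,1,1,1,1,1,1,2).

Reading off H_k = ker ∂_k / im ∂_{k+1}:

  H_0: rank C_0 − rank ∂_1 = 10 − 9 = 1, and the invariant factors of ∂_1 are all 1, so H_0 = Z.
  H_1: rank ker ∂_1 − rank ∂_2 = (30 − 9) − 20 = 1, and ∂_2 has invariant factor 2 > 1, so H_1 = Z ⊕ Z/2.
  H_2: rank ker ∂_2 − rank ∂_3 = (20 − 20) − 0 = 0, and there is no ∂_3, so H_2 = 0.

As a check, the Euler characteristic is 10 − 30 + 20 = 0, which agrees with 1 − 1 + 0 = 0.
(K is a triangulation of the Klein bottle.)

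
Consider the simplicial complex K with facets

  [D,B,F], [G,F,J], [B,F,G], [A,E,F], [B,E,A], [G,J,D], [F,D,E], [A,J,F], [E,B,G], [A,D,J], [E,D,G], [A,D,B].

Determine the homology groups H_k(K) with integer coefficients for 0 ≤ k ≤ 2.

We work with the vertex ordering A < B < D < E < F < G < J. The simplices of K, each written with vertices in increasing order, are:

  0-simplices (7): A, B, D, E, F, G, J
  1-simplices (18): AB, AD, AE, AF, AJ, BD, BE, BF, BG, DE, DF, DG, DJ, EF, EG, FG, FJ, GJ
  2-simplices (12): ABD, ABE, ADJ, AEF, AFJ, BDF, BEG, BFG, DEF, DEG, DGJ, FGJ

so the chain groups are C_0 ≅ Z^7, C_1 ≅ Z^18, C_2 ≅ Z^12.

Boundary ∂_1: C_1 → C_0 maps an edge to its endpoints' difference, ∂[p,q] = q − p. For instance
  ∂DF = F − D.
The 7×18 boundary matrix has rank 6 and Smith normal form diag(1,1,1,1,1,1).

Boundary ∂_2: C_2 → C_1 sends each 2-simplex [p,q,r] to [q,r] − [p,r] + [p,q]. For instance
  ∂ABD = BD − AD + AB,
  ∂ADJ = DJ − AJ + AD.
The 18×12 boundary matrix has rank 12 and Smith normal form diag(1,1,1,1,1,1,1,1,1,1,1,2).

Reading off H_k = ker ∂_k / im ∂_{k+1}:

  H_0: rank C_0 − rank ∂_1 = 7 − 6 = 1, and the invariant factors of ∂_1 are all 1, so H_0 ≅ Z.
  H_1: rank ker ∂_1 − rank ∂_2 = (18 − 6) − 12 = 0, and ∂_2 has invariant factor 2 > 1, so H_1 ≅ Z/2.
  H_2: rank ker ∂_2 − rank ∂_3 = (12 − 12) − 0 = 0, and there is no ∂_3, so H_2 ≅ 0.

H_0 ≅ Z,  H_1 ≅ Z/2,  H_2 = 0.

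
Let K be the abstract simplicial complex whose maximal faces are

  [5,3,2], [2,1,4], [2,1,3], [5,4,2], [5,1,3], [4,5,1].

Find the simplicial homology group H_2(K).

We work with the vertex ordering 1 < 2 < 3 < 4 < 5. The simplices of K, each written with vertices in increasing order, are:

  0-simplices (5): [1], [2], [3], [4], [5]
  1-simplices (9): [1,2], [1,3], [1,4], [1,5], [2,3], [2,4], [2,5], [3,5], [4,5]
  2-simplices (6): [1,2,3], [1,2,4], [1,3,5], [1,4,5], [2,3,5], [2,4,5]

Hence C_0 ≅ Z^5, C_1 ≅ Z^9, C_2 ≅ Z^6.

The boundary map ∂_1: C_1 → C_0 is given by ∂[p,q] = [q] − [p]. For instance
  ∂[2,4] = [4] − [2].
As a 5×9 matrix over Z this has rank 4, with invariant factors (1,1,1,1).

Boundary ∂_2: C_2 → C_1 acts by ∂[p,q,r] = [q,r] − [p,r] + [p,q]. For instance
  ∂[2,3,5] = [3,5] − [2,5] + [2,3],
  ∂[2,4,5] = [4,5] − [2,5] + [2,4].
The 9×6 boundary matrix has rank 5 and Smith normal form diag(1,1,1,1,1).

From H_k ≅ ker(∂_k) / im(∂_{k+1}) we obtain:

  H_2: rank ker ∂_2 − rank ∂_3 = (6 − 5) − 0 = 1, and there is no ∂_3, so H_2 = Z.

H_2 = Z.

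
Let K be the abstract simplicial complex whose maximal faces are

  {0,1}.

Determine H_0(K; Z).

H_0 = Z.

We work with the vertex ordering 0 < 1. The simplices of K, each written with vertices in increasing order, are:

  0-simplices (2): [0], [1]
  1-simplices (1): [0,1]

giving chain groups C_0 ≅ Z^2, C_1 ≅ Z^1.

The boundary map ∂_1: C_1 → C_0 sends each edge [p,q] (with p < q) to q − p. For instance
  ∂[0,1] = [1] − [0].
This gives a 2×1 integer matrix of rank 1; reducing to Smith normal form yields diagonal entries (1).

Now H_k = ker ∂_k / im ∂_{k+1}, so:

  H_0: rank C_0 − rank ∂_1 = 2 − 1 = 1, and the invariant factors of ∂_1 are all 1, so H_0 = Z.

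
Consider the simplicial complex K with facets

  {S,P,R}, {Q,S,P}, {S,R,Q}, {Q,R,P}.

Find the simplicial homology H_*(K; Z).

We work with the vertex ordering P < Q < R < S. The simplices of K, each written with vertices in increasing order, are:

  0-simplices (4): P, Q, R, S
  1-simplices (6): PQ, PR, PS, QR, QS, RS
  2-simplices (4): PQR, PQS, PRS, QRS

so the chain groups are C_0 ≅ Z^4, C_1 ≅ Z^6, C_2 ≅ Z^4.

The boundary map ∂_1: C_1 → C_0 sends each edge [p,q] (with p < q) to q − p. For instance
  ∂QS = S − Q.
As a 4×6 matrix over Z this has rank 3, with invariant factors (1,1,1).

The boundary map ∂_2: C_2 → C_1 acts by ∂[p,q,r] = [q,r] − [p,r] + [p,q]. For instance
  ∂PRS = RS − PS + PR,
  ∂QRS = RS − QS + QR.
As a 6×4 matrix over Z this has rank 3, with invariant factors (1,1,1).

From H_k ≅ ker(∂_k) / im(∂_{k+1}) we obtain:

  H_0: rank C_0 − rank ∂_1 = 4 − 3 = 1, and the invariant factors of ∂_1 are all 1, so H_0 ≅ Z.
  H_1: rank ker ∂_1 − rank ∂_2 = (6 − 3) − 3 = 0, and the invariant factors of ∂_2 are all 1, so H_1 ≅ 0.
  H_2: rank ker ∂_2 − rank ∂_3 = (4 − 3) − 0 = 1, and there is no ∂_3, so H_2 ≅ Z.

H_0 ≅ Z,  H_1 = 0,  H_2 ≅ Z.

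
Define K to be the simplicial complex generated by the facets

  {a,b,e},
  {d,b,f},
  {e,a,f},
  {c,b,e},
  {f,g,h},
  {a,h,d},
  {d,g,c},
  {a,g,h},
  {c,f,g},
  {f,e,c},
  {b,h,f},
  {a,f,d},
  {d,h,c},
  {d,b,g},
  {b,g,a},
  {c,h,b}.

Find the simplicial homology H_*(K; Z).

We work with the vertex ordering a < b < c < d < e < f < g < h. The simplices of K, each written with vertices in increasing order, are:

  0-simplices (8): a, b, c, d, e, f, g, h
  1-simplices (24): ab, ad, ae, af, ag, ah, bc, bd, be, bf, bg, bh, cd, ce, cf, cg, ch, df, dg, dh, ef, fg, fh, gh
  2-simplices (16): abe, abg, adf, adh, aef, agh, bce, bch, bdf, bdg, bfh, cdg, cdh, cef, cfg, fgh

so the chain groups are C_0 ≅ Z^8, C_1 ≅ Z^24, C_2 ≅ Z^16.

The boundary map ∂_1: C_1 → C_0 is given by ∂[p,q] = [q] − [p]. For instance
  ∂ab = b − a.
As a 8×24 matrix over Z this has rank 7, with invariant factors (1,1,1,1,1,1,1).

The boundary map ∂_2: C_2 → C_1 acts by ∂[p,q,r] = [q,r] − [p,r] + [p,q]. For instance
  ∂cfg = fg − cg + cf,
  ∂fgh = gh − fh + fg.
This gives a 24×16 integer matrix of rank 15; reducing to Smith normal form yields diagonal entries (1,1,1,1,1,1,1,1,1,1,1,1,1,1,1).

Reading off H_k = ker ∂_k / im ∂_{k+1}:

  H_0: rank C_0 − rank ∂_1 = 8 − 7 = 1, and the invariant factors of ∂_1 are all 1, so H_0 ≅ Z.
  H_1: rank ker ∂_1 − rank ∂_2 = (24 − 7) − 15 = 2, and the invariant factors of ∂_2 are all 1, so H_1 ≅ Z^2.
  H_2: rank ker ∂_2 − rank ∂_3 = (16 − 15) − 0 = 1, and there is no ∂_3, so H_2 ≅ Z.

(K is a triangulation of the torus T^2.)

H_0 = Z,  H_1 = Z^2,  H_2 = Z.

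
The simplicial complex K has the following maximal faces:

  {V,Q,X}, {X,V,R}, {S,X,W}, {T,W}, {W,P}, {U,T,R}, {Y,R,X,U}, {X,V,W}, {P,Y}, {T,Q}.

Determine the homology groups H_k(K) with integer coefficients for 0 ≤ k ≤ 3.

K has 10 vertices, 20 edges, 9 triangles, 1 3-simplex.
rank ∂_0 = 0, rank ∂_1 = 9 ⇒ b_0 = 10 − 0 − 9 = 1; all invariant factors of ∂_1 are 1 so no torsion. So H_0 ≅ Z.
rank ∂_1 = 9, rank ∂_2 = 8 ⇒ b_1 = 20 − 9 − 8 = 3; all invariant factors of ∂_2 are 1 so no torsion. So H_1 ≅ Z^3.
rank ∂_2 = 8, rank ∂_3 = 1 ⇒ b_2 = 9 − 8 − 1 = 0; all invariant factors of ∂_3 are 1 so no torsion. So H_2 ≅ 0.
rank ∂_3 = 1, rank ∂_4 = 0 ⇒ b_3 = 1 − 1 − 0 = 0. So H_3 ≅ 0.

H_0 ≅ Z,  H_1 ≅ Z^3,  H_2 = 0,  H_3 = 0.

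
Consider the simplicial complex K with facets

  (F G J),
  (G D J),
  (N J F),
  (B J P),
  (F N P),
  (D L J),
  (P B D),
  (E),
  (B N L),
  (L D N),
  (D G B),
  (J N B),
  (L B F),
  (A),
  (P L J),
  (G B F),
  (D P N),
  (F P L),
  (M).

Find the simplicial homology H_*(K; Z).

Fix the vertex order A < B < D < E < F < G < J < L < M < N < P and write every simplex with vertices in increasing order. Then dim K = 2 and the simplices of K are:

  0-simplices (11): A, B, D, E, F, G, J, L, M, N, P
  1-simplices (24): BD, BF, BG, BJ, BL, BN, BP, DG, DJ, DL, DN, DP, FG, FJ, FL, FN, FP, GJ, JL, JN, JP, LN, LP, NP
  2-simplices (16): BDG, BDP, BFG, BFL, BJN, BJP, BLN, DGJ, DJL, DLN, DNP, FGJ, FJN, FLP, FNP, JLP

so the chain groups are C_0 ≅ Z^11, C_1 ≅ Z^24, C_2 ≅ Z^16.

∂_1: C_1 → C_0 sends each edge [p,q] (with p < q) to q − p. For instance
  ∂BL = L − B.
The 11×24 boundary matrix has rank 7 and Smith normal form diag(1,1,1,1,1,1,1).

Boundary ∂_2: C_2 → C_1 maps a triangle to the signed sum of its edges. For instance
  ∂BFG = FG − BG + BF,
  ∂BJN = JN − BN + BJ.
The resulting 24×16 matrix has rank 15, and its Smith normal form has invariant factors (1,1,1,1,1,1,1,1,1,1,1,1,1,1,1).

From H_k ≅ ker(∂_k) / im(∂_{k+1}) we obtain:

  H_0: rank C_0 − rank ∂_1 = 11 − 7 = 4, and the invariant factors of ∂_1 are all 1, so H_0 = Z^4.
  H_1: rank ker ∂_1 − rank ∂_2 = (24 − 7) − 15 = 2, and the invariant factors of ∂_2 are all 1, so H_1 = Z^2.
  H_2: rank ker ∂_2 − rank ∂_3 = (16 − 15) − 0 = 1, and there is no ∂_3, so H_2 = Z.

As a check, the Euler characteristic is 11 − 24 + 16 = 3, which agrees with 4 − 2 + 1 = 3.

H_0 = Z^4,  H_1 = Z^2,  H_2 = Z.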